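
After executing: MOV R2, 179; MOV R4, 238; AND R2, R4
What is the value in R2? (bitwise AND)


Register state trace:
  MOV R2, 179  → R2 = 179 (0b10110011)
  MOV R4, 238  → R4 = 238 (0b11101110)
  AND R2, R4  → R2 = 179 AND 238 = 162 (0b10100010)
Final: R2 = 162

162


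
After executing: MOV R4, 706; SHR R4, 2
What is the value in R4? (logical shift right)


Register state trace:
  MOV R4, 706  → R4 = 706
  SHR R4, 2  → R4 = 706 >> 2 = 706 // 2^2 = 176
Final: R4 = 176

176


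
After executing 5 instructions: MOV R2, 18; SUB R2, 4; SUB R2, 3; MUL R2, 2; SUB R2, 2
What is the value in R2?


Register state trace:
  MOV R2, 18  → R2 = 18
  SUB R2, 4  → R2 = 18 - 4 = 14
  SUB R2, 3  → R2 = 14 - 3 = 11
  MUL R2, 2  → R2 = 11 * 2 = 22
  SUB R2, 2  → R2 = 22 - 2 = 20
Final: R2 = 20

20


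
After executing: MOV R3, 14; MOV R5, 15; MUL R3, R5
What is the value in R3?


Register state trace:
  MOV R3, 14  → R3 = 14
  MOV R5, 15  → R5 = 15
  MUL R3, R5  → R3 = 14 * 15 = 210
Final: R3 = 210

210


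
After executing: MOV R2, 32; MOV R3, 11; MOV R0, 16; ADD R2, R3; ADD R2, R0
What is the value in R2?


Register state trace:
  MOV R2, 32  → R2 = 32
  MOV R3, 11  → R3 = 11
  MOV R0, 16  → R0 = 16
  ADD R2, R3  → R2 = 32 + 11 = 43
  ADD R2, R0  → R2 = 43 + 16 = 59
Final: R2 = 59

59


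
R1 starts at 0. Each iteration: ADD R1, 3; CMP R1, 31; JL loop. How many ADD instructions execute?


Loop trace (R1 starts at 0, target 31, step 3):
  ADD #1: R1 = 0 + 3 = 3  → 3 < 31, loop
  ADD #2: R1 = 3 + 3 = 6  → 6 < 31, loop
  ADD #3: R1 = 6 + 3 = 9  → 9 < 31, loop
  ADD #4: R1 = 9 + 3 = 12  → 12 < 31, loop
  ADD #5: R1 = 12 + 3 = 15  → 15 < 31, loop
  ADD #6: R1 = 15 + 3 = 18  → 18 < 31, loop
  ADD #7: R1 = 18 + 3 = 21  → 21 < 31, loop
  ADD #8: R1 = 21 + 3 = 24  → 24 < 31, loop
  ADD #9: R1 = 24 + 3 = 27  → 27 < 31, loop
  ADD #10: R1 = 27 + 3 = 30  → 30 < 31, loop
  ADD #11: R1 = 30 + 3 = 33  → 33 >= 31, exit
Total ADD instructions: 11

11


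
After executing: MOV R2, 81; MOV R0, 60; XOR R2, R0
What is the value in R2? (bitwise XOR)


Register state trace:
  MOV R2, 81  → R2 = 81 (0b01010001)
  MOV R0, 60  → R0 = 60 (0b00111100)
  XOR R2, R0  → R2 = 81 XOR 60 = 109 (0b01101101)
Final: R2 = 109

109


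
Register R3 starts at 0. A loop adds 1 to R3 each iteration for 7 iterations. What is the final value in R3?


Starting value: R3 = 0
  Iter 1: R3 = 0 + 1 = 1
  Iter 2: R3 = 1 + 1 = 2
  Iter 3: R3 = 2 + 1 = 3
  Iter 4: R3 = 3 + 1 = 4
  Iter 5: R3 = 4 + 1 = 5
  Iter 6: R3 = 5 + 1 = 6
  Iter 7: R3 = 6 + 1 = 7
Final: R3 = 7

7


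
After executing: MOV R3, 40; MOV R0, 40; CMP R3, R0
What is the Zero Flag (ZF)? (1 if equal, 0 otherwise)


Register state trace:
  MOV R3, 40  → R3 = 40
  MOV R0, 40  → R0 = 40
  CMP R3, R0  → computes 40 - 40 = 0
  Result is zero, so values are equal
ZF = 1

1


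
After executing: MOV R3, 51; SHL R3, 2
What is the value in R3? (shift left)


Register state trace:
  MOV R3, 51  → R3 = 51
  SHL R3, 2  → R3 = 51 << 2 = 51 * 2^2 = 204
Final: R3 = 204

204


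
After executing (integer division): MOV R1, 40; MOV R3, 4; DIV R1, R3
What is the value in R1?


Register state trace:
  MOV R1, 40  → R1 = 40
  MOV R3, 4  → R3 = 4
  DIV R1, R3  → R1 = 40 // 4 = 10
Final: R1 = 10

10


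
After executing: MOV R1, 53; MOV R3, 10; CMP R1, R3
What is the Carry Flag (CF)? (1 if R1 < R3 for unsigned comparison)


Register state trace:
  MOV R1, 53  → R1 = 53
  MOV R3, 10  → R3 = 10
  CMP R1, R3  → unsigned 53 - 10: no borrow
  53 >= 10, so CF = 0
CF = 0

0


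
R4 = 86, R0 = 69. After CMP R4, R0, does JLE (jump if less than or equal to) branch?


Trace:
  R4 = 86, R0 = 69
  CMP R4, R0  → compares 86 vs 69
  JLE checks: is 86 less than or equal to 69?
  86 > 69, so condition is false
Branch taken: No

No


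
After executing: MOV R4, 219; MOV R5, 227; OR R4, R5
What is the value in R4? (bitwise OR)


Register state trace:
  MOV R4, 219  → R4 = 219 (0b11011011)
  MOV R5, 227  → R5 = 227 (0b11100011)
  OR R4, R5   → R4 = 219 OR 227 = 251 (0b11111011)
Final: R4 = 251

251


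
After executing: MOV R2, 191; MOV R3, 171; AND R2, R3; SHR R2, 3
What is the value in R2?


Register state trace:
  MOV R2, 191  → R2 = 191 (0b10111111)
  MOV R3, 171  → R3 = 171 (0b10101011)
  AND R2, R3  → R2 = 191 AND 171 = 171 (0b10101011)
  SHR R2, 3  → R2 = 171 >> 3 = 21
Final: R2 = 21

21


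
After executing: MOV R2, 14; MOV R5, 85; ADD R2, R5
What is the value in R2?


Register state trace:
  MOV R2, 14  → R2 = 14
  MOV R5, 85  → R5 = 85
  ADD R2, R5  → R2 = 14 + 85 = 99
Final: R2 = 99

99


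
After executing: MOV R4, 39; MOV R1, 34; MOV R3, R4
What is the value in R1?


Register state trace:
  MOV R4, 39  → R4 = 39
  MOV R1, 34  → R1 = 34
  MOV R3, R4  → R3 = 39
Final: R1 = 34

34


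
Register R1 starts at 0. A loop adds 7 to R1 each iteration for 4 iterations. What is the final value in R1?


Starting value: R1 = 0
  Iter 1: R1 = 0 + 7 = 7
  Iter 2: R1 = 7 + 7 = 14
  Iter 3: R1 = 14 + 7 = 21
  Iter 4: R1 = 21 + 7 = 28
Final: R1 = 28

28


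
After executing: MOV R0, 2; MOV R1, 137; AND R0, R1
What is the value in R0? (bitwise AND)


Register state trace:
  MOV R0, 2  → R0 = 2 (0b00000010)
  MOV R1, 137  → R1 = 137 (0b10001001)
  AND R0, R1  → R0 = 2 AND 137 = 0 (0b00000000)
Final: R0 = 0

0


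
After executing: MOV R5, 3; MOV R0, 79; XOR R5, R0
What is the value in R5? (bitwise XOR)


Register state trace:
  MOV R5, 3  → R5 = 3 (0b00000011)
  MOV R0, 79  → R0 = 79 (0b01001111)
  XOR R5, R0  → R5 = 3 XOR 79 = 76 (0b01001100)
Final: R5 = 76

76


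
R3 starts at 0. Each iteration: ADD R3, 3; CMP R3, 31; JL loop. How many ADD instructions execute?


Loop trace (R3 starts at 0, target 31, step 3):
  ADD #1: R3 = 0 + 3 = 3  → 3 < 31, loop
  ADD #2: R3 = 3 + 3 = 6  → 6 < 31, loop
  ADD #3: R3 = 6 + 3 = 9  → 9 < 31, loop
  ADD #4: R3 = 9 + 3 = 12  → 12 < 31, loop
  ADD #5: R3 = 12 + 3 = 15  → 15 < 31, loop
  ADD #6: R3 = 15 + 3 = 18  → 18 < 31, loop
  ADD #7: R3 = 18 + 3 = 21  → 21 < 31, loop
  ADD #8: R3 = 21 + 3 = 24  → 24 < 31, loop
  ADD #9: R3 = 24 + 3 = 27  → 27 < 31, loop
  ADD #10: R3 = 27 + 3 = 30  → 30 < 31, loop
  ADD #11: R3 = 30 + 3 = 33  → 33 >= 31, exit
Total ADD instructions: 11

11


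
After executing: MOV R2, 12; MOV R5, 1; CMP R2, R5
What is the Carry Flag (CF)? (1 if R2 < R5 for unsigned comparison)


Register state trace:
  MOV R2, 12  → R2 = 12
  MOV R5, 1  → R5 = 1
  CMP R2, R5  → unsigned 12 - 1: no borrow
  12 >= 1, so CF = 0
CF = 0

0


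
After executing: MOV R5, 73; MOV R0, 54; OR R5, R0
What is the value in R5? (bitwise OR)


Register state trace:
  MOV R5, 73  → R5 = 73 (0b01001001)
  MOV R0, 54  → R0 = 54 (0b00110110)
  OR R5, R0   → R5 = 73 OR 54 = 127 (0b01111111)
Final: R5 = 127

127


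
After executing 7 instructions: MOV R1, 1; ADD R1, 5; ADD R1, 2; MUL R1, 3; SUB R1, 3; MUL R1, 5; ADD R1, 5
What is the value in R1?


Register state trace:
  MOV R1, 1  → R1 = 1
  ADD R1, 5  → R1 = 1 + 5 = 6
  ADD R1, 2  → R1 = 6 + 2 = 8
  MUL R1, 3  → R1 = 8 * 3 = 24
  SUB R1, 3  → R1 = 24 - 3 = 21
  MUL R1, 5  → R1 = 21 * 5 = 105
  ADD R1, 5  → R1 = 105 + 5 = 110
Final: R1 = 110

110


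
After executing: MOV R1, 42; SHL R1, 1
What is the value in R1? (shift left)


Register state trace:
  MOV R1, 42  → R1 = 42
  SHL R1, 1  → R1 = 42 << 1 = 42 * 2^1 = 84
Final: R1 = 84

84


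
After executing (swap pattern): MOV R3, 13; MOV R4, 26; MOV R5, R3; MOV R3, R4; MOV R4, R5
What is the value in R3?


Register state trace (swap pattern):
  MOV R3, 13  → R3 = 13
  MOV R4, 26  → R4 = 26
  MOV R5, R3  → R5 = 13  (save R3)
  MOV R3, R4  → R3 = 26  (R3 gets R4's value)
  MOV R4, R5  → R4 = 13  (R4 gets saved value)
Final: R3 = 26

26


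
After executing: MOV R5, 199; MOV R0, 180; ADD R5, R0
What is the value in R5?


Register state trace:
  MOV R5, 199  → R5 = 199
  MOV R0, 180  → R0 = 180
  ADD R5, R0  → R5 = 199 + 180 = 379
Final: R5 = 379

379


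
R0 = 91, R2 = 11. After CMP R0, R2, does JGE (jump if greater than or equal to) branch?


Trace:
  R0 = 91, R2 = 11
  CMP R0, R2  → compares 91 vs 11
  JGE checks: is 91 greater than or equal to 11?
  91 > 11, so condition is true
Branch taken: Yes

Yes


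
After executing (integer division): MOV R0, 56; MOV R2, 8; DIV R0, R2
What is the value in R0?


Register state trace:
  MOV R0, 56  → R0 = 56
  MOV R2, 8  → R2 = 8
  DIV R0, R2  → R0 = 56 // 8 = 7
Final: R0 = 7

7


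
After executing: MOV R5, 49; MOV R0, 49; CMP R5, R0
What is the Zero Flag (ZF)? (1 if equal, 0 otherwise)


Register state trace:
  MOV R5, 49  → R5 = 49
  MOV R0, 49  → R0 = 49
  CMP R5, R0  → computes 49 - 49 = 0
  Result is zero, so values are equal
ZF = 1

1


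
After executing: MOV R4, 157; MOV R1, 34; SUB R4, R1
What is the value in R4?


Register state trace:
  MOV R4, 157  → R4 = 157
  MOV R1, 34  → R1 = 34
  SUB R4, R1  → R4 = 157 - 34 = 123
Final: R4 = 123

123


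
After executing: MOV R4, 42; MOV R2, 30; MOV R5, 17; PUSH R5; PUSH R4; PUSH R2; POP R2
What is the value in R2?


Stack trace (top is rightmost):
  MOV R4, 42  → R4 = 42
  MOV R2, 30  → R2 = 30
  MOV R5, 17  → R5 = 17
  PUSH R5  → stack: [17]
  PUSH R4  → stack: [17, 42]
  PUSH R2  → stack: [17, 42, 30]
  POP R2  → R2 = 30, stack: [17, 42]
Final: R2 = 30

30


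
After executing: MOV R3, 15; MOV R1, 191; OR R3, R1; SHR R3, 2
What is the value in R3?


Register state trace:
  MOV R3, 15  → R3 = 15 (0b00001111)
  MOV R1, 191  → R1 = 191 (0b10111111)
  OR R3, R1  → R3 = 15 OR 191 = 191 (0b10111111)
  SHR R3, 2  → R3 = 191 >> 2 = 47
Final: R3 = 47

47


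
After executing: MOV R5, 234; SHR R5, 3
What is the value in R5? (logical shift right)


Register state trace:
  MOV R5, 234  → R5 = 234
  SHR R5, 3  → R5 = 234 >> 3 = 234 // 2^3 = 29
Final: R5 = 29

29


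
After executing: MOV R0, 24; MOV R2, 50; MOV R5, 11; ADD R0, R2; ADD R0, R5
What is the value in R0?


Register state trace:
  MOV R0, 24  → R0 = 24
  MOV R2, 50  → R2 = 50
  MOV R5, 11  → R5 = 11
  ADD R0, R2  → R0 = 24 + 50 = 74
  ADD R0, R5  → R0 = 74 + 11 = 85
Final: R0 = 85

85


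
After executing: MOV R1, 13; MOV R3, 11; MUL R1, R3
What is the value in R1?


Register state trace:
  MOV R1, 13  → R1 = 13
  MOV R3, 11  → R3 = 11
  MUL R1, R3  → R1 = 13 * 11 = 143
Final: R1 = 143

143


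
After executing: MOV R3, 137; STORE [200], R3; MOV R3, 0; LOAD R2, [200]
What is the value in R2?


Register and memory trace:
  MOV R3, 137  → R3 = 137
  STORE [200], R3  → mem[200] = 137
  MOV R3, 0  → R3 = 0
  LOAD R2, [200]  → R2 = mem[200] = 137
Final: R2 = 137

137


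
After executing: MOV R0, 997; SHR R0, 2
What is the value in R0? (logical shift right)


Register state trace:
  MOV R0, 997  → R0 = 997
  SHR R0, 2  → R0 = 997 >> 2 = 997 // 2^2 = 249
Final: R0 = 249

249


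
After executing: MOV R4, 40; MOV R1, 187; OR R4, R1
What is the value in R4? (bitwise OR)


Register state trace:
  MOV R4, 40  → R4 = 40 (0b00101000)
  MOV R1, 187  → R1 = 187 (0b10111011)
  OR R4, R1   → R4 = 40 OR 187 = 187 (0b10111011)
Final: R4 = 187

187


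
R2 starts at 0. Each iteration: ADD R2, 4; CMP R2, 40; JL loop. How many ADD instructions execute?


Loop trace (R2 starts at 0, target 40, step 4):
  ADD #1: R2 = 0 + 4 = 4  → 4 < 40, loop
  ADD #2: R2 = 4 + 4 = 8  → 8 < 40, loop
  ADD #3: R2 = 8 + 4 = 12  → 12 < 40, loop
  ADD #4: R2 = 12 + 4 = 16  → 16 < 40, loop
  ADD #5: R2 = 16 + 4 = 20  → 20 < 40, loop
  ADD #6: R2 = 20 + 4 = 24  → 24 < 40, loop
  ADD #7: R2 = 24 + 4 = 28  → 28 < 40, loop
  ADD #8: R2 = 28 + 4 = 32  → 32 < 40, loop
  ADD #9: R2 = 32 + 4 = 36  → 36 < 40, loop
  ADD #10: R2 = 36 + 4 = 40  → 40 >= 40, exit
Total ADD instructions: 10

10


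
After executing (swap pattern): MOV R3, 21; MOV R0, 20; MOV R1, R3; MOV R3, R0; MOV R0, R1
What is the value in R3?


Register state trace (swap pattern):
  MOV R3, 21  → R3 = 21
  MOV R0, 20  → R0 = 20
  MOV R1, R3  → R1 = 21  (save R3)
  MOV R3, R0  → R3 = 20  (R3 gets R0's value)
  MOV R0, R1  → R0 = 21  (R0 gets saved value)
Final: R3 = 20

20


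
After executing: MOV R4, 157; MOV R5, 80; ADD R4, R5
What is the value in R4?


Register state trace:
  MOV R4, 157  → R4 = 157
  MOV R5, 80  → R5 = 80
  ADD R4, R5  → R4 = 157 + 80 = 237
Final: R4 = 237

237


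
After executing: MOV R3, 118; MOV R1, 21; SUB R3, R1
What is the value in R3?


Register state trace:
  MOV R3, 118  → R3 = 118
  MOV R1, 21  → R1 = 21
  SUB R3, R1  → R3 = 118 - 21 = 97
Final: R3 = 97

97


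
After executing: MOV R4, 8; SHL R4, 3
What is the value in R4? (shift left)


Register state trace:
  MOV R4, 8  → R4 = 8
  SHL R4, 3  → R4 = 8 << 3 = 8 * 2^3 = 64
Final: R4 = 64

64


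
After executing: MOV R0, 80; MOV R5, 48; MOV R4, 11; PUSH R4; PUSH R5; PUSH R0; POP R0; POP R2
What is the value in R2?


Stack trace (top is rightmost):
  MOV R0, 80  → R0 = 80
  MOV R5, 48  → R5 = 48
  MOV R4, 11  → R4 = 11
  PUSH R4  → stack: [11]
  PUSH R5  → stack: [11, 48]
  PUSH R0  → stack: [11, 48, 80]
  POP R0  → R0 = 80, stack: [11, 48]
  POP R2  → R2 = 48, stack: [11]
Final: R2 = 48

48


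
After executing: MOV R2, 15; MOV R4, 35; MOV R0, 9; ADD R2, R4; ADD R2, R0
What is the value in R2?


Register state trace:
  MOV R2, 15  → R2 = 15
  MOV R4, 35  → R4 = 35
  MOV R0, 9  → R0 = 9
  ADD R2, R4  → R2 = 15 + 35 = 50
  ADD R2, R0  → R2 = 50 + 9 = 59
Final: R2 = 59

59


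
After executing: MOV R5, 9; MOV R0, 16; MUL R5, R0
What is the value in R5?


Register state trace:
  MOV R5, 9  → R5 = 9
  MOV R0, 16  → R0 = 16
  MUL R5, R0  → R5 = 9 * 16 = 144
Final: R5 = 144

144


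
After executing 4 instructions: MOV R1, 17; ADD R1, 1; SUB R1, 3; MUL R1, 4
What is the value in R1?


Register state trace:
  MOV R1, 17  → R1 = 17
  ADD R1, 1  → R1 = 17 + 1 = 18
  SUB R1, 3  → R1 = 18 - 3 = 15
  MUL R1, 4  → R1 = 15 * 4 = 60
Final: R1 = 60

60


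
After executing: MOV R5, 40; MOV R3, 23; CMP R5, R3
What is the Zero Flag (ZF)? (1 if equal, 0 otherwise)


Register state trace:
  MOV R5, 40  → R5 = 40
  MOV R3, 23  → R3 = 23
  CMP R5, R3  → computes 40 - 23 = 17
  Result is nonzero, so values are not equal
ZF = 0

0


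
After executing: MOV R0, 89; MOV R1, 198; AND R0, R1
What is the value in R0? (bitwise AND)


Register state trace:
  MOV R0, 89  → R0 = 89 (0b01011001)
  MOV R1, 198  → R1 = 198 (0b11000110)
  AND R0, R1  → R0 = 89 AND 198 = 64 (0b01000000)
Final: R0 = 64

64


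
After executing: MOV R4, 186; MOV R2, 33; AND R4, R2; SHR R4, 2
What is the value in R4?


Register state trace:
  MOV R4, 186  → R4 = 186 (0b10111010)
  MOV R2, 33  → R2 = 33 (0b00100001)
  AND R4, R2  → R4 = 186 AND 33 = 32 (0b00100000)
  SHR R4, 2  → R4 = 32 >> 2 = 8
Final: R4 = 8

8


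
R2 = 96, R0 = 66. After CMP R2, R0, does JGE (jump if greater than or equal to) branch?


Trace:
  R2 = 96, R0 = 66
  CMP R2, R0  → compares 96 vs 66
  JGE checks: is 96 greater than or equal to 66?
  96 > 66, so condition is true
Branch taken: Yes

Yes


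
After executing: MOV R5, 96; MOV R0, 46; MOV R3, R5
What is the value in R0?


Register state trace:
  MOV R5, 96  → R5 = 96
  MOV R0, 46  → R0 = 46
  MOV R3, R5  → R3 = 96
Final: R0 = 46

46


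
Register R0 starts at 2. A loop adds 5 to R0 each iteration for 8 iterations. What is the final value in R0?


Starting value: R0 = 2
  Iter 1: R0 = 2 + 5 = 7
  Iter 2: R0 = 7 + 5 = 12
  Iter 3: R0 = 12 + 5 = 17
  Iter 4: R0 = 17 + 5 = 22
  Iter 5: R0 = 22 + 5 = 27
  Iter 6: R0 = 27 + 5 = 32
  Iter 7: R0 = 32 + 5 = 37
  Iter 8: R0 = 37 + 5 = 42
Final: R0 = 42

42


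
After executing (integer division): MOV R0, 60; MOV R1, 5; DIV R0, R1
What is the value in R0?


Register state trace:
  MOV R0, 60  → R0 = 60
  MOV R1, 5  → R1 = 5
  DIV R0, R1  → R0 = 60 // 5 = 12
Final: R0 = 12

12


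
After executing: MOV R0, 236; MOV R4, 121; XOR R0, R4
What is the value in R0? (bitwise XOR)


Register state trace:
  MOV R0, 236  → R0 = 236 (0b11101100)
  MOV R4, 121  → R4 = 121 (0b01111001)
  XOR R0, R4  → R0 = 236 XOR 121 = 149 (0b10010101)
Final: R0 = 149

149


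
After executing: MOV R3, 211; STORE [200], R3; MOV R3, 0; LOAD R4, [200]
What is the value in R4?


Register and memory trace:
  MOV R3, 211  → R3 = 211
  STORE [200], R3  → mem[200] = 211
  MOV R3, 0  → R3 = 0
  LOAD R4, [200]  → R4 = mem[200] = 211
Final: R4 = 211

211


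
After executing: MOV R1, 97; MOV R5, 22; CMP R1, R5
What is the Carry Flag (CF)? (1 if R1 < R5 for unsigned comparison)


Register state trace:
  MOV R1, 97  → R1 = 97
  MOV R5, 22  → R5 = 22
  CMP R1, R5  → unsigned 97 - 22: no borrow
  97 >= 22, so CF = 0
CF = 0

0


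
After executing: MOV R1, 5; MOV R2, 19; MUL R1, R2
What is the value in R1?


Register state trace:
  MOV R1, 5  → R1 = 5
  MOV R2, 19  → R2 = 19
  MUL R1, R2  → R1 = 5 * 19 = 95
Final: R1 = 95

95


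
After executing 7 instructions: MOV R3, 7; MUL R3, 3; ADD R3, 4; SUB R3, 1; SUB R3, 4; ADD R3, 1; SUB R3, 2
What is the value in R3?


Register state trace:
  MOV R3, 7  → R3 = 7
  MUL R3, 3  → R3 = 7 * 3 = 21
  ADD R3, 4  → R3 = 21 + 4 = 25
  SUB R3, 1  → R3 = 25 - 1 = 24
  SUB R3, 4  → R3 = 24 - 4 = 20
  ADD R3, 1  → R3 = 20 + 1 = 21
  SUB R3, 2  → R3 = 21 - 2 = 19
Final: R3 = 19

19


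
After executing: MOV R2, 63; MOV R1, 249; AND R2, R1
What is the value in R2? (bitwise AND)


Register state trace:
  MOV R2, 63  → R2 = 63 (0b00111111)
  MOV R1, 249  → R1 = 249 (0b11111001)
  AND R2, R1  → R2 = 63 AND 249 = 57 (0b00111001)
Final: R2 = 57

57


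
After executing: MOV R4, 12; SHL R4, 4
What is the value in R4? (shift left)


Register state trace:
  MOV R4, 12  → R4 = 12
  SHL R4, 4  → R4 = 12 << 4 = 12 * 2^4 = 192
Final: R4 = 192

192


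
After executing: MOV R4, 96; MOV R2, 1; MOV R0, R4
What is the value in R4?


Register state trace:
  MOV R4, 96  → R4 = 96
  MOV R2, 1  → R2 = 1
  MOV R0, R4  → R0 = 96
Final: R4 = 96

96


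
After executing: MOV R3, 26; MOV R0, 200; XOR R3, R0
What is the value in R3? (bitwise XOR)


Register state trace:
  MOV R3, 26  → R3 = 26 (0b00011010)
  MOV R0, 200  → R0 = 200 (0b11001000)
  XOR R3, R0  → R3 = 26 XOR 200 = 210 (0b11010010)
Final: R3 = 210

210


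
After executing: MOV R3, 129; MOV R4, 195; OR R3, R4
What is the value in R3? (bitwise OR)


Register state trace:
  MOV R3, 129  → R3 = 129 (0b10000001)
  MOV R4, 195  → R4 = 195 (0b11000011)
  OR R3, R4   → R3 = 129 OR 195 = 195 (0b11000011)
Final: R3 = 195

195


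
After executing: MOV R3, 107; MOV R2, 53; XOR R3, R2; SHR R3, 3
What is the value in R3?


Register state trace:
  MOV R3, 107  → R3 = 107 (0b01101011)
  MOV R2, 53  → R2 = 53 (0b00110101)
  XOR R3, R2  → R3 = 107 XOR 53 = 94 (0b01011110)
  SHR R3, 3  → R3 = 94 >> 3 = 11
Final: R3 = 11

11


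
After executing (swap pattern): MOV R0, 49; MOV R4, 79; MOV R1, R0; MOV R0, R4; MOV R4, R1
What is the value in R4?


Register state trace (swap pattern):
  MOV R0, 49  → R0 = 49
  MOV R4, 79  → R4 = 79
  MOV R1, R0  → R1 = 49  (save R0)
  MOV R0, R4  → R0 = 79  (R0 gets R4's value)
  MOV R4, R1  → R4 = 49  (R4 gets saved value)
Final: R4 = 49

49


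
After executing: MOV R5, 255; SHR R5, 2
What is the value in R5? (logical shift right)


Register state trace:
  MOV R5, 255  → R5 = 255
  SHR R5, 2  → R5 = 255 >> 2 = 255 // 2^2 = 63
Final: R5 = 63

63


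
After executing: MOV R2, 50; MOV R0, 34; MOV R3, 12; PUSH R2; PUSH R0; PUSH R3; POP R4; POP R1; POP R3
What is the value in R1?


Stack trace (top is rightmost):
  MOV R2, 50  → R2 = 50
  MOV R0, 34  → R0 = 34
  MOV R3, 12  → R3 = 12
  PUSH R2  → stack: [50]
  PUSH R0  → stack: [50, 34]
  PUSH R3  → stack: [50, 34, 12]
  POP R4  → R4 = 12, stack: [50, 34]
  POP R1  → R1 = 34, stack: [50]
  POP R3  → R3 = 50, stack: []
Final: R1 = 34

34


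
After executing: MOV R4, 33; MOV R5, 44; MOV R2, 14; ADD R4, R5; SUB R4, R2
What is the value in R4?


Register state trace:
  MOV R4, 33  → R4 = 33
  MOV R5, 44  → R5 = 44
  MOV R2, 14  → R2 = 14
  ADD R4, R5  → R4 = 33 + 44 = 77
  SUB R4, R2  → R4 = 77 - 14 = 63
Final: R4 = 63

63


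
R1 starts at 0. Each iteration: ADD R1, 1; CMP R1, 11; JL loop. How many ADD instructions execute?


Loop trace (R1 starts at 0, target 11, step 1):
  ADD #1: R1 = 0 + 1 = 1  → 1 < 11, loop
  ADD #2: R1 = 1 + 1 = 2  → 2 < 11, loop
  ADD #3: R1 = 2 + 1 = 3  → 3 < 11, loop
  ADD #4: R1 = 3 + 1 = 4  → 4 < 11, loop
  ADD #5: R1 = 4 + 1 = 5  → 5 < 11, loop
  ADD #6: R1 = 5 + 1 = 6  → 6 < 11, loop
  ADD #7: R1 = 6 + 1 = 7  → 7 < 11, loop
  ADD #8: R1 = 7 + 1 = 8  → 8 < 11, loop
  ADD #9: R1 = 8 + 1 = 9  → 9 < 11, loop
  ADD #10: R1 = 9 + 1 = 10  → 10 < 11, loop
  ADD #11: R1 = 10 + 1 = 11  → 11 >= 11, exit
Total ADD instructions: 11

11


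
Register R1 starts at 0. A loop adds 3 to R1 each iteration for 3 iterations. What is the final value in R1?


Starting value: R1 = 0
  Iter 1: R1 = 0 + 3 = 3
  Iter 2: R1 = 3 + 3 = 6
  Iter 3: R1 = 6 + 3 = 9
Final: R1 = 9

9


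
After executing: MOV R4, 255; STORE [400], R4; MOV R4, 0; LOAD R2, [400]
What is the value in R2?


Register and memory trace:
  MOV R4, 255  → R4 = 255
  STORE [400], R4  → mem[400] = 255
  MOV R4, 0  → R4 = 0
  LOAD R2, [400]  → R2 = mem[400] = 255
Final: R2 = 255

255


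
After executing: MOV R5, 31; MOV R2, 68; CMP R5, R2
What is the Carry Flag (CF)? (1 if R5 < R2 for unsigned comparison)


Register state trace:
  MOV R5, 31  → R5 = 31
  MOV R2, 68  → R2 = 68
  CMP R5, R2  → unsigned 31 - 68: borrow occurs
  31 < 68, so CF = 1
CF = 1

1


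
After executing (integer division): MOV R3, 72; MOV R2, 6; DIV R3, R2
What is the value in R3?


Register state trace:
  MOV R3, 72  → R3 = 72
  MOV R2, 6  → R2 = 6
  DIV R3, R2  → R3 = 72 // 6 = 12
Final: R3 = 12

12


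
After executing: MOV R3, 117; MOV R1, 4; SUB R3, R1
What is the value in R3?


Register state trace:
  MOV R3, 117  → R3 = 117
  MOV R1, 4  → R1 = 4
  SUB R3, R1  → R3 = 117 - 4 = 113
Final: R3 = 113

113


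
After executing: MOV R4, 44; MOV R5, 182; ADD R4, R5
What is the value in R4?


Register state trace:
  MOV R4, 44  → R4 = 44
  MOV R5, 182  → R5 = 182
  ADD R4, R5  → R4 = 44 + 182 = 226
Final: R4 = 226

226


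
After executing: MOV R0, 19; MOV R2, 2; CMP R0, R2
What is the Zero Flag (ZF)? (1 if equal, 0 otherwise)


Register state trace:
  MOV R0, 19  → R0 = 19
  MOV R2, 2  → R2 = 2
  CMP R0, R2  → computes 19 - 2 = 17
  Result is nonzero, so values are not equal
ZF = 0

0


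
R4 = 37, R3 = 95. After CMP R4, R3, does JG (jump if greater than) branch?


Trace:
  R4 = 37, R3 = 95
  CMP R4, R3  → compares 37 vs 95
  JG checks: is 37 greater than 95?
  37 < 95, so condition is false
Branch taken: No

No


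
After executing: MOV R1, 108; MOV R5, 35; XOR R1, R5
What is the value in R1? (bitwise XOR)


Register state trace:
  MOV R1, 108  → R1 = 108 (0b01101100)
  MOV R5, 35  → R5 = 35 (0b00100011)
  XOR R1, R5  → R1 = 108 XOR 35 = 79 (0b01001111)
Final: R1 = 79

79


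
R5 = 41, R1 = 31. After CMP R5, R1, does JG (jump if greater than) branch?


Trace:
  R5 = 41, R1 = 31
  CMP R5, R1  → compares 41 vs 31
  JG checks: is 41 greater than 31?
  41 > 31, so condition is true
Branch taken: Yes

Yes


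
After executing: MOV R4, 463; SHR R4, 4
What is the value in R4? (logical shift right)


Register state trace:
  MOV R4, 463  → R4 = 463
  SHR R4, 4  → R4 = 463 >> 4 = 463 // 2^4 = 28
Final: R4 = 28

28


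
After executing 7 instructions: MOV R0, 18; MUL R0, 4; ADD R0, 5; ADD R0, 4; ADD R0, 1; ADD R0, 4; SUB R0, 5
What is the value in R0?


Register state trace:
  MOV R0, 18  → R0 = 18
  MUL R0, 4  → R0 = 18 * 4 = 72
  ADD R0, 5  → R0 = 72 + 5 = 77
  ADD R0, 4  → R0 = 77 + 4 = 81
  ADD R0, 1  → R0 = 81 + 1 = 82
  ADD R0, 4  → R0 = 82 + 4 = 86
  SUB R0, 5  → R0 = 86 - 5 = 81
Final: R0 = 81

81


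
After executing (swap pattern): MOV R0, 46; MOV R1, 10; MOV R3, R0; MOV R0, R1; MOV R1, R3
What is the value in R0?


Register state trace (swap pattern):
  MOV R0, 46  → R0 = 46
  MOV R1, 10  → R1 = 10
  MOV R3, R0  → R3 = 46  (save R0)
  MOV R0, R1  → R0 = 10  (R0 gets R1's value)
  MOV R1, R3  → R1 = 46  (R1 gets saved value)
Final: R0 = 10

10


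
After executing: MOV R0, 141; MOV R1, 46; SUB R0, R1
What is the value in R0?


Register state trace:
  MOV R0, 141  → R0 = 141
  MOV R1, 46  → R1 = 46
  SUB R0, R1  → R0 = 141 - 46 = 95
Final: R0 = 95

95


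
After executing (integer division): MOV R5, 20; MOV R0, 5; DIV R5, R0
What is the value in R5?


Register state trace:
  MOV R5, 20  → R5 = 20
  MOV R0, 5  → R0 = 5
  DIV R5, R0  → R5 = 20 // 5 = 4
Final: R5 = 4

4


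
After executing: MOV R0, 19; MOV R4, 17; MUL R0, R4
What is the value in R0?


Register state trace:
  MOV R0, 19  → R0 = 19
  MOV R4, 17  → R4 = 17
  MUL R0, R4  → R0 = 19 * 17 = 323
Final: R0 = 323

323


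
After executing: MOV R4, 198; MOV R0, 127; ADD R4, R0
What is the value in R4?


Register state trace:
  MOV R4, 198  → R4 = 198
  MOV R0, 127  → R0 = 127
  ADD R4, R0  → R4 = 198 + 127 = 325
Final: R4 = 325

325


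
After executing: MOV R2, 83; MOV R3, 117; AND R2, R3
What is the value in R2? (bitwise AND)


Register state trace:
  MOV R2, 83  → R2 = 83 (0b01010011)
  MOV R3, 117  → R3 = 117 (0b01110101)
  AND R2, R3  → R2 = 83 AND 117 = 81 (0b01010001)
Final: R2 = 81

81


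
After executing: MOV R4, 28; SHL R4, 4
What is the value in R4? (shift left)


Register state trace:
  MOV R4, 28  → R4 = 28
  SHL R4, 4  → R4 = 28 << 4 = 28 * 2^4 = 448
Final: R4 = 448

448


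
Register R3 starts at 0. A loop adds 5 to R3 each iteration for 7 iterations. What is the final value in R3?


Starting value: R3 = 0
  Iter 1: R3 = 0 + 5 = 5
  Iter 2: R3 = 5 + 5 = 10
  Iter 3: R3 = 10 + 5 = 15
  Iter 4: R3 = 15 + 5 = 20
  Iter 5: R3 = 20 + 5 = 25
  Iter 6: R3 = 25 + 5 = 30
  Iter 7: R3 = 30 + 5 = 35
Final: R3 = 35

35


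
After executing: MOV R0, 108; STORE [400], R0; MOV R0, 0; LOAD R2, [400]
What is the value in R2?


Register and memory trace:
  MOV R0, 108  → R0 = 108
  STORE [400], R0  → mem[400] = 108
  MOV R0, 0  → R0 = 0
  LOAD R2, [400]  → R2 = mem[400] = 108
Final: R2 = 108

108


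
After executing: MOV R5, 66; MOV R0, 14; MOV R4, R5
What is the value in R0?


Register state trace:
  MOV R5, 66  → R5 = 66
  MOV R0, 14  → R0 = 14
  MOV R4, R5  → R4 = 66
Final: R0 = 14

14


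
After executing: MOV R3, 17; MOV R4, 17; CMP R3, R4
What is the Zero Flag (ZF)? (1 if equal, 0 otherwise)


Register state trace:
  MOV R3, 17  → R3 = 17
  MOV R4, 17  → R4 = 17
  CMP R3, R4  → computes 17 - 17 = 0
  Result is zero, so values are equal
ZF = 1

1


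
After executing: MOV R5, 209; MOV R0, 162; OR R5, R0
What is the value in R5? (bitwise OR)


Register state trace:
  MOV R5, 209  → R5 = 209 (0b11010001)
  MOV R0, 162  → R0 = 162 (0b10100010)
  OR R5, R0   → R5 = 209 OR 162 = 243 (0b11110011)
Final: R5 = 243

243


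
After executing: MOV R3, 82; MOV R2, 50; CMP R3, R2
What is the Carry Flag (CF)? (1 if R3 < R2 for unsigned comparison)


Register state trace:
  MOV R3, 82  → R3 = 82
  MOV R2, 50  → R2 = 50
  CMP R3, R2  → unsigned 82 - 50: no borrow
  82 >= 50, so CF = 0
CF = 0

0


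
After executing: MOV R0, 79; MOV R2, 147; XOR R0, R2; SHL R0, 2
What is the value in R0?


Register state trace:
  MOV R0, 79  → R0 = 79 (0b01001111)
  MOV R2, 147  → R2 = 147 (0b10010011)
  XOR R0, R2  → R0 = 79 XOR 147 = 220 (0b11011100)
  SHL R0, 2  → R0 = 220 << 2 = 880
Final: R0 = 880

880


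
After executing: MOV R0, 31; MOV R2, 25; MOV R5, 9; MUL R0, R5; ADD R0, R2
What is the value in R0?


Register state trace:
  MOV R0, 31  → R0 = 31
  MOV R2, 25  → R2 = 25
  MOV R5, 9  → R5 = 9
  MUL R0, R5  → R0 = 31 * 9 = 279
  ADD R0, R2  → R0 = 279 + 25 = 304
Final: R0 = 304

304


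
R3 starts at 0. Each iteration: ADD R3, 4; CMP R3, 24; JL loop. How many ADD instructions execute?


Loop trace (R3 starts at 0, target 24, step 4):
  ADD #1: R3 = 0 + 4 = 4  → 4 < 24, loop
  ADD #2: R3 = 4 + 4 = 8  → 8 < 24, loop
  ADD #3: R3 = 8 + 4 = 12  → 12 < 24, loop
  ADD #4: R3 = 12 + 4 = 16  → 16 < 24, loop
  ADD #5: R3 = 16 + 4 = 20  → 20 < 24, loop
  ADD #6: R3 = 20 + 4 = 24  → 24 >= 24, exit
Total ADD instructions: 6

6


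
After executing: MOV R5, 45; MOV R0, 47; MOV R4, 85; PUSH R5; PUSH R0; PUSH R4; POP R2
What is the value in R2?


Stack trace (top is rightmost):
  MOV R5, 45  → R5 = 45
  MOV R0, 47  → R0 = 47
  MOV R4, 85  → R4 = 85
  PUSH R5  → stack: [45]
  PUSH R0  → stack: [45, 47]
  PUSH R4  → stack: [45, 47, 85]
  POP R2  → R2 = 85, stack: [45, 47]
Final: R2 = 85

85


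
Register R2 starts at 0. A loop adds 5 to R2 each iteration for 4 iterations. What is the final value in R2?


Starting value: R2 = 0
  Iter 1: R2 = 0 + 5 = 5
  Iter 2: R2 = 5 + 5 = 10
  Iter 3: R2 = 10 + 5 = 15
  Iter 4: R2 = 15 + 5 = 20
Final: R2 = 20

20


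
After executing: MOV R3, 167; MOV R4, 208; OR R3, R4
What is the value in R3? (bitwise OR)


Register state trace:
  MOV R3, 167  → R3 = 167 (0b10100111)
  MOV R4, 208  → R4 = 208 (0b11010000)
  OR R3, R4   → R3 = 167 OR 208 = 247 (0b11110111)
Final: R3 = 247

247


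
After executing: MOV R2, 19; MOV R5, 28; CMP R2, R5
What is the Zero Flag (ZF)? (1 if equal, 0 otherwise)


Register state trace:
  MOV R2, 19  → R2 = 19
  MOV R5, 28  → R5 = 28
  CMP R2, R5  → computes 19 - 28 = -9
  Result is nonzero, so values are not equal
ZF = 0

0


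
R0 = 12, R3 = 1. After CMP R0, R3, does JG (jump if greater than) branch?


Trace:
  R0 = 12, R3 = 1
  CMP R0, R3  → compares 12 vs 1
  JG checks: is 12 greater than 1?
  12 > 1, so condition is true
Branch taken: Yes

Yes


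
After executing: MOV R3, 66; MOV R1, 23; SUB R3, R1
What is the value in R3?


Register state trace:
  MOV R3, 66  → R3 = 66
  MOV R1, 23  → R1 = 23
  SUB R3, R1  → R3 = 66 - 23 = 43
Final: R3 = 43

43


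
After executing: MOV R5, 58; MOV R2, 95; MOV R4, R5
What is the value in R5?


Register state trace:
  MOV R5, 58  → R5 = 58
  MOV R2, 95  → R2 = 95
  MOV R4, R5  → R4 = 58
Final: R5 = 58

58


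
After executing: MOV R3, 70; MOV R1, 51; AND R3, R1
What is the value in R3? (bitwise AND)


Register state trace:
  MOV R3, 70  → R3 = 70 (0b01000110)
  MOV R1, 51  → R1 = 51 (0b00110011)
  AND R3, R1  → R3 = 70 AND 51 = 2 (0b00000010)
Final: R3 = 2

2


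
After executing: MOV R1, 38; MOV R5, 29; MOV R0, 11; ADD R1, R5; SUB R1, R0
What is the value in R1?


Register state trace:
  MOV R1, 38  → R1 = 38
  MOV R5, 29  → R5 = 29
  MOV R0, 11  → R0 = 11
  ADD R1, R5  → R1 = 38 + 29 = 67
  SUB R1, R0  → R1 = 67 - 11 = 56
Final: R1 = 56

56


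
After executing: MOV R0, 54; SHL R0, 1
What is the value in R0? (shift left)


Register state trace:
  MOV R0, 54  → R0 = 54
  SHL R0, 1  → R0 = 54 << 1 = 54 * 2^1 = 108
Final: R0 = 108

108


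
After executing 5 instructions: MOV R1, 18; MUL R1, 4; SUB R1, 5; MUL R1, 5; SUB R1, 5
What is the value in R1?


Register state trace:
  MOV R1, 18  → R1 = 18
  MUL R1, 4  → R1 = 18 * 4 = 72
  SUB R1, 5  → R1 = 72 - 5 = 67
  MUL R1, 5  → R1 = 67 * 5 = 335
  SUB R1, 5  → R1 = 335 - 5 = 330
Final: R1 = 330

330


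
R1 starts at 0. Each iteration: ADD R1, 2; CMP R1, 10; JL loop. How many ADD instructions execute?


Loop trace (R1 starts at 0, target 10, step 2):
  ADD #1: R1 = 0 + 2 = 2  → 2 < 10, loop
  ADD #2: R1 = 2 + 2 = 4  → 4 < 10, loop
  ADD #3: R1 = 4 + 2 = 6  → 6 < 10, loop
  ADD #4: R1 = 6 + 2 = 8  → 8 < 10, loop
  ADD #5: R1 = 8 + 2 = 10  → 10 >= 10, exit
Total ADD instructions: 5

5


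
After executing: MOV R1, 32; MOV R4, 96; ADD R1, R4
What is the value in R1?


Register state trace:
  MOV R1, 32  → R1 = 32
  MOV R4, 96  → R4 = 96
  ADD R1, R4  → R1 = 32 + 96 = 128
Final: R1 = 128

128


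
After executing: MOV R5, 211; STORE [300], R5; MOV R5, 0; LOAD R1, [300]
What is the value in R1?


Register and memory trace:
  MOV R5, 211  → R5 = 211
  STORE [300], R5  → mem[300] = 211
  MOV R5, 0  → R5 = 0
  LOAD R1, [300]  → R1 = mem[300] = 211
Final: R1 = 211

211


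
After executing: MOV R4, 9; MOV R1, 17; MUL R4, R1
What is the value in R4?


Register state trace:
  MOV R4, 9  → R4 = 9
  MOV R1, 17  → R1 = 17
  MUL R4, R1  → R4 = 9 * 17 = 153
Final: R4 = 153

153


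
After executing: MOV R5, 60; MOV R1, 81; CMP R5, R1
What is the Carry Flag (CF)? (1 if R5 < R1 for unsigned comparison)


Register state trace:
  MOV R5, 60  → R5 = 60
  MOV R1, 81  → R1 = 81
  CMP R5, R1  → unsigned 60 - 81: borrow occurs
  60 < 81, so CF = 1
CF = 1

1


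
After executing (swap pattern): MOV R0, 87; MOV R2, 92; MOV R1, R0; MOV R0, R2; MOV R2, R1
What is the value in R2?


Register state trace (swap pattern):
  MOV R0, 87  → R0 = 87
  MOV R2, 92  → R2 = 92
  MOV R1, R0  → R1 = 87  (save R0)
  MOV R0, R2  → R0 = 92  (R0 gets R2's value)
  MOV R2, R1  → R2 = 87  (R2 gets saved value)
Final: R2 = 87

87


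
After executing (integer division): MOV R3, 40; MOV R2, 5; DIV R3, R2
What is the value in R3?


Register state trace:
  MOV R3, 40  → R3 = 40
  MOV R2, 5  → R2 = 5
  DIV R3, R2  → R3 = 40 // 5 = 8
Final: R3 = 8

8


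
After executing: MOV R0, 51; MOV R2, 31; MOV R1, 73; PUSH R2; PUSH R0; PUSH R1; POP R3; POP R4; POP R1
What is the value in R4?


Stack trace (top is rightmost):
  MOV R0, 51  → R0 = 51
  MOV R2, 31  → R2 = 31
  MOV R1, 73  → R1 = 73
  PUSH R2  → stack: [31]
  PUSH R0  → stack: [31, 51]
  PUSH R1  → stack: [31, 51, 73]
  POP R3  → R3 = 73, stack: [31, 51]
  POP R4  → R4 = 51, stack: [31]
  POP R1  → R1 = 31, stack: []
Final: R4 = 51

51


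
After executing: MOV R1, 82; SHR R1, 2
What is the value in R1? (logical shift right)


Register state trace:
  MOV R1, 82  → R1 = 82
  SHR R1, 2  → R1 = 82 >> 2 = 82 // 2^2 = 20
Final: R1 = 20

20


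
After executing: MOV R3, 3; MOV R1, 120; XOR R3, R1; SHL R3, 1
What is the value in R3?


Register state trace:
  MOV R3, 3  → R3 = 3 (0b00000011)
  MOV R1, 120  → R1 = 120 (0b01111000)
  XOR R3, R1  → R3 = 3 XOR 120 = 123 (0b01111011)
  SHL R3, 1  → R3 = 123 << 1 = 246
Final: R3 = 246

246


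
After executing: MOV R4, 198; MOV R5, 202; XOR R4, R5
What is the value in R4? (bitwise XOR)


Register state trace:
  MOV R4, 198  → R4 = 198 (0b11000110)
  MOV R5, 202  → R5 = 202 (0b11001010)
  XOR R4, R5  → R4 = 198 XOR 202 = 12 (0b00001100)
Final: R4 = 12

12


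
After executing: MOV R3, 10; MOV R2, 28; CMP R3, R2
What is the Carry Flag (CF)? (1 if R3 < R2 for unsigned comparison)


Register state trace:
  MOV R3, 10  → R3 = 10
  MOV R2, 28  → R2 = 28
  CMP R3, R2  → unsigned 10 - 28: borrow occurs
  10 < 28, so CF = 1
CF = 1

1


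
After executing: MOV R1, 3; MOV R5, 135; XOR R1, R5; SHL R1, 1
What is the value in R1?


Register state trace:
  MOV R1, 3  → R1 = 3 (0b00000011)
  MOV R5, 135  → R5 = 135 (0b10000111)
  XOR R1, R5  → R1 = 3 XOR 135 = 132 (0b10000100)
  SHL R1, 1  → R1 = 132 << 1 = 264
Final: R1 = 264

264


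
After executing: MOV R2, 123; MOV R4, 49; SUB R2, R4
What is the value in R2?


Register state trace:
  MOV R2, 123  → R2 = 123
  MOV R4, 49  → R4 = 49
  SUB R2, R4  → R2 = 123 - 49 = 74
Final: R2 = 74

74


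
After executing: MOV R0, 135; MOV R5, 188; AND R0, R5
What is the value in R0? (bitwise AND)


Register state trace:
  MOV R0, 135  → R0 = 135 (0b10000111)
  MOV R5, 188  → R5 = 188 (0b10111100)
  AND R0, R5  → R0 = 135 AND 188 = 132 (0b10000100)
Final: R0 = 132

132


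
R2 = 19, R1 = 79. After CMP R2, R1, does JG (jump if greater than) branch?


Trace:
  R2 = 19, R1 = 79
  CMP R2, R1  → compares 19 vs 79
  JG checks: is 19 greater than 79?
  19 < 79, so condition is false
Branch taken: No

No


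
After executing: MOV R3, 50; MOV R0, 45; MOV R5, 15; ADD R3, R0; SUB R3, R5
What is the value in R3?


Register state trace:
  MOV R3, 50  → R3 = 50
  MOV R0, 45  → R0 = 45
  MOV R5, 15  → R5 = 15
  ADD R3, R0  → R3 = 50 + 45 = 95
  SUB R3, R5  → R3 = 95 - 15 = 80
Final: R3 = 80

80


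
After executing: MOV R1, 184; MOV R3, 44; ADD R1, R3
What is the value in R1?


Register state trace:
  MOV R1, 184  → R1 = 184
  MOV R3, 44  → R3 = 44
  ADD R1, R3  → R1 = 184 + 44 = 228
Final: R1 = 228

228


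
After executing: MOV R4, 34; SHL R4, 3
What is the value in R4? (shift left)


Register state trace:
  MOV R4, 34  → R4 = 34
  SHL R4, 3  → R4 = 34 << 3 = 34 * 2^3 = 272
Final: R4 = 272

272


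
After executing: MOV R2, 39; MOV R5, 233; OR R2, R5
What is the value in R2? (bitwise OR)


Register state trace:
  MOV R2, 39  → R2 = 39 (0b00100111)
  MOV R5, 233  → R5 = 233 (0b11101001)
  OR R2, R5   → R2 = 39 OR 233 = 239 (0b11101111)
Final: R2 = 239

239


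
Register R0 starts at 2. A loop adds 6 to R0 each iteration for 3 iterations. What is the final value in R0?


Starting value: R0 = 2
  Iter 1: R0 = 2 + 6 = 8
  Iter 2: R0 = 8 + 6 = 14
  Iter 3: R0 = 14 + 6 = 20
Final: R0 = 20

20


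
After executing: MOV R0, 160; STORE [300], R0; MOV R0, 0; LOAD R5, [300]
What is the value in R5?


Register and memory trace:
  MOV R0, 160  → R0 = 160
  STORE [300], R0  → mem[300] = 160
  MOV R0, 0  → R0 = 0
  LOAD R5, [300]  → R5 = mem[300] = 160
Final: R5 = 160

160


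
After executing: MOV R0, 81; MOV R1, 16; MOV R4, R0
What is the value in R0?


Register state trace:
  MOV R0, 81  → R0 = 81
  MOV R1, 16  → R1 = 16
  MOV R4, R0  → R4 = 81
Final: R0 = 81

81


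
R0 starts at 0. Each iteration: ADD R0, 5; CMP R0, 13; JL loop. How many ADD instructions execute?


Loop trace (R0 starts at 0, target 13, step 5):
  ADD #1: R0 = 0 + 5 = 5  → 5 < 13, loop
  ADD #2: R0 = 5 + 5 = 10  → 10 < 13, loop
  ADD #3: R0 = 10 + 5 = 15  → 15 >= 13, exit
Total ADD instructions: 3

3


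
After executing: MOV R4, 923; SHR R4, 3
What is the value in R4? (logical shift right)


Register state trace:
  MOV R4, 923  → R4 = 923
  SHR R4, 3  → R4 = 923 >> 3 = 923 // 2^3 = 115
Final: R4 = 115

115


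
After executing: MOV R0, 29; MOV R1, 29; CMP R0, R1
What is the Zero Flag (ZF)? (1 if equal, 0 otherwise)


Register state trace:
  MOV R0, 29  → R0 = 29
  MOV R1, 29  → R1 = 29
  CMP R0, R1  → computes 29 - 29 = 0
  Result is zero, so values are equal
ZF = 1

1


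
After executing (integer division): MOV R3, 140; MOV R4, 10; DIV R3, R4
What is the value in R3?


Register state trace:
  MOV R3, 140  → R3 = 140
  MOV R4, 10  → R4 = 10
  DIV R3, R4  → R3 = 140 // 10 = 14
Final: R3 = 14

14


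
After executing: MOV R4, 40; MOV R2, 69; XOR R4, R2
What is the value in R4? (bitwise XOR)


Register state trace:
  MOV R4, 40  → R4 = 40 (0b00101000)
  MOV R2, 69  → R2 = 69 (0b01000101)
  XOR R4, R2  → R4 = 40 XOR 69 = 109 (0b01101101)
Final: R4 = 109

109


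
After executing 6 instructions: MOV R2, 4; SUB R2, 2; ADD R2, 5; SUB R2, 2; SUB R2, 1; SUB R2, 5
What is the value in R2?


Register state trace:
  MOV R2, 4  → R2 = 4
  SUB R2, 2  → R2 = 4 - 2 = 2
  ADD R2, 5  → R2 = 2 + 5 = 7
  SUB R2, 2  → R2 = 7 - 2 = 5
  SUB R2, 1  → R2 = 5 - 1 = 4
  SUB R2, 5  → R2 = 4 - 5 = -1
Final: R2 = -1

-1
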